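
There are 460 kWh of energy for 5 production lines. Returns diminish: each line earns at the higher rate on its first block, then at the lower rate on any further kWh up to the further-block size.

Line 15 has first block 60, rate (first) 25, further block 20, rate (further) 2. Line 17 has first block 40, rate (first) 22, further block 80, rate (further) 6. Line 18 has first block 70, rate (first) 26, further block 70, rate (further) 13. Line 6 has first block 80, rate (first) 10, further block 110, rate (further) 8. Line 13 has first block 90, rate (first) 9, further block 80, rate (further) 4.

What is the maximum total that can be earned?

Rank every tier by rate: Line 18/T1 26 > Line 15/T1 25 > Line 17/T1 22 > Line 18/T2 13 > Line 6/T1 10 > Line 13/T1 9 > Line 6/T2 8 > Line 17/T2 6 > Line 13/T2 4 > Line 15/T2 2.
Line 18/T1 (26): +70 — 390 left.
Line 15/T1 (25): +60 — 330 left.
Fill Line 17 T1 block (40 at 22) — 290 left.
Fill Line 18 T2 block (70 at 13) — 220 left.
Fill Line 6 T1 block (80 at 10) — 140 left.
Line 13/T1 (9): +90 — 50 left.
Line 6/T2: +50 of 110 at 8; pool empty.
Total = 26×70 + 25×60 + 22×40 + 13×70 + 10×80 + 9×90 + 8×50 = 7120.

7120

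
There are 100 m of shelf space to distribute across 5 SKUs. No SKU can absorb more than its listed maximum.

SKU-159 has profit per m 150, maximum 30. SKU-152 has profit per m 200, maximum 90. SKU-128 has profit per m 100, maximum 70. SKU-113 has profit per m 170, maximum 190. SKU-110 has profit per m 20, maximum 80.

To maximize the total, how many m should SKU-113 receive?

10

Order the SKUs by profit per m: SKU-152 200 > SKU-113 170 > SKU-159 150 > SKU-128 100 > SKU-110 20.
SKU-152 takes 90 to reach its cap of 90 — 10 left.
Only 10 left; SKU-113 takes them to reach 10.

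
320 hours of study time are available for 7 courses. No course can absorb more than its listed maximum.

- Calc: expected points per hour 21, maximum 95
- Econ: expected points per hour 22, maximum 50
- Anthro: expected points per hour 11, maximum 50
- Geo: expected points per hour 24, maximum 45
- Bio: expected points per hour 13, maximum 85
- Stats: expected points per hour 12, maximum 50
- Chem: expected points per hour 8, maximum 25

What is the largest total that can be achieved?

5820

Highest expected points per hour first: Geo 24 > Econ 22 > Calc 21 > Bio 13 > Stats 12 > Anthro 11 > Chem 8.
Geo: +45 to 45 (cap) → 275 left.
Give Econ 50 to hit its cap of 50 → 225 left.
Calc: +95 to 95 (cap) → 130 left.
Give Bio 85 to hit its cap of 85 → 45 left.
Stats has room for 50 but only 45 remain, so it gets 45.
Total = 21×95 + 22×50 + 24×45 + 13×85 + 12×45 = 5820.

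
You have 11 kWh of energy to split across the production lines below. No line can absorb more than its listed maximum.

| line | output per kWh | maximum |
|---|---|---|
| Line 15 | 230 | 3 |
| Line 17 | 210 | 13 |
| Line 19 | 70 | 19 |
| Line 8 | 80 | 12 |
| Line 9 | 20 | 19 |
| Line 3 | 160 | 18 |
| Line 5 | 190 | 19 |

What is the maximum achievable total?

Rank by output per kWh: Line 15 230 > Line 17 210 > Line 5 190 > Line 3 160 > Line 8 80 > Line 19 70 > Line 9 20.
Line 15: +3 to 3 (cap) ; 8 left.
Line 17: +8 (room for 13) → 8. Pool exhausted.
Total = 230×3 + 210×8 = 2370.

2370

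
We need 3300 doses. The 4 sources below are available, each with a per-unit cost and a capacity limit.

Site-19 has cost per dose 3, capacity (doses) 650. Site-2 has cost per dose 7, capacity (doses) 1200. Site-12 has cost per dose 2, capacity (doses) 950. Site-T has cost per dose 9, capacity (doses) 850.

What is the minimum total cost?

Cheapest first:
Take 950 from Site-12 at 2 — need 2350 more.
Take 650 from Site-19 at 3 — need 1700 more.
Site-2 at 7: take all 1200 doses — 500 still needed.
Site-T (9): take the remaining 500 — done.
Cost = 950×2 + 650×3 + 1200×7 + 500×9 = 16750.

16750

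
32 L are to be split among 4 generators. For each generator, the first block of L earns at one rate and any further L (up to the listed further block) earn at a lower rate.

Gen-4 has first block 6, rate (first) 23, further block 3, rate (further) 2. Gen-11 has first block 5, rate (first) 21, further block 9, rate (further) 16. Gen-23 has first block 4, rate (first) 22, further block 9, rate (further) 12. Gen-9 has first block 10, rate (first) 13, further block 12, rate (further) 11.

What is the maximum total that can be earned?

Treat each block as its own option and order by rate: Gen-4/T1 23 > Gen-23/T1 22 > Gen-11/T1 21 > Gen-11/T2 16 > Gen-9/T1 13 > Gen-23/T2 12 > Gen-9/T2 11 > Gen-4/T2 2.
Gen-4 T1 at 23: fill all 6 ; 26 left.
Gen-23/T1 (22): +4 ; 22 left.
Gen-11 T1 at 21: fill all 5 ; 17 left.
Gen-11/T2 (16): +9 ; 8 left.
Gen-9 T1 at 13: only 8 left, fill 8.
Total = 23×6 + 22×4 + 21×5 + 16×9 + 13×8 = 579.

579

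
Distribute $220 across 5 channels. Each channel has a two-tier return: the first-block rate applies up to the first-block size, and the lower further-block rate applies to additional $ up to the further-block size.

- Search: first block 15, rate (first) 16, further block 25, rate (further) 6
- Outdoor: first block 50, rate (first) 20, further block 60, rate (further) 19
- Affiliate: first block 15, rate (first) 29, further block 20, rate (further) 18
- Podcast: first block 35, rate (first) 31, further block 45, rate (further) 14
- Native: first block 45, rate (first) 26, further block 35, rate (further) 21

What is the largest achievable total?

Treat each block as its own option and order by rate: Podcast/first 31 > Affiliate/first 29 > Native/first 26 > Native/second 21 > Outdoor/first 20 > Outdoor/second 19 > Affiliate/second 18 > Search/first 16 > Podcast/second 14 > Search/second 6.
Podcast first at 31: fill all 35 ; 185 left.
Affiliate/first (29): +15 ; 170 left.
Native/first (26): +45 ; 125 left.
Native second at 21: fill all 35 ; 90 left.
Outdoor first at 20: fill all 50 ; 40 left.
40 remain; put them into Outdoor second at 19.
Total = 31×35 + 29×15 + 26×45 + 21×35 + 20×50 + 19×40 = 5185.

5185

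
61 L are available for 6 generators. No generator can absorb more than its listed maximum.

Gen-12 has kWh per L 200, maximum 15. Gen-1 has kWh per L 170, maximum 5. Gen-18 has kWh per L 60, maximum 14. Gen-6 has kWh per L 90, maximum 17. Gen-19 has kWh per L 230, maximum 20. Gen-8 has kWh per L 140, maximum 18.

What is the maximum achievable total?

11240

Order the generators by kWh per L: Gen-19 230 > Gen-12 200 > Gen-1 170 > Gen-8 140 > Gen-6 90 > Gen-18 60.
Give Gen-19 20 to hit its cap of 20 — 41 left.
Gen-12 takes 15 to reach its cap of 15 — 26 left.
Gen-1: +5 to 5 (cap) — 21 left.
Gen-8 takes 18 to reach its cap of 18 — 3 left.
Only 3 left; Gen-6 takes them to reach 3.
Total = 200×15 + 170×5 + 90×3 + 230×20 + 140×18 = 11240.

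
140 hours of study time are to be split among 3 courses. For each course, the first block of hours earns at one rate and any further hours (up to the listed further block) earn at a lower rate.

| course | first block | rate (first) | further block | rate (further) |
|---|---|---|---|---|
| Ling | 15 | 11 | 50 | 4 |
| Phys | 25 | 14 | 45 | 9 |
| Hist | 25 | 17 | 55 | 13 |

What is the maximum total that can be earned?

Order all 6 blocks by rate: Hist/tier1 17 > Phys/tier1 14 > Hist/tier2 13 > Ling/tier1 11 > Phys/tier2 9 > Ling/tier2 4.
Hist/tier1 (17): +25 — 115 left.
Phys tier1 at 14: fill all 25 — 90 left.
Hist tier2 at 13: fill all 55 — 35 left.
Ling/tier1 (11): +15 — 20 left.
20 remain; put them into Phys tier2 at 9.
Total = 17×25 + 14×25 + 13×55 + 11×15 + 9×20 = 1835.

1835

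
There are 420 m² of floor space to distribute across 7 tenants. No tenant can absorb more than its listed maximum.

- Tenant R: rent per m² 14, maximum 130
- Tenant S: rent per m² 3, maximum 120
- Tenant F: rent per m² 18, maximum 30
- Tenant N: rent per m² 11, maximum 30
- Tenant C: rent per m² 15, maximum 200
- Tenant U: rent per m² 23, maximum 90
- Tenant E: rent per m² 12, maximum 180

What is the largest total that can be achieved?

7010

Rank by rent per m²: Tenant U 23 > Tenant F 18 > Tenant C 15 > Tenant R 14 > Tenant E 12 > Tenant N 11 > Tenant S 3.
Give Tenant U 90 to hit its cap of 90 — 330 left.
Tenant F: +30 to 30 (cap) — 300 left.
Tenant C: +200 to 200 (cap) — 100 left.
Tenant R: +100 (room for 130) → 100. Pool exhausted.
Total = 14×100 + 18×30 + 15×200 + 23×90 = 7010.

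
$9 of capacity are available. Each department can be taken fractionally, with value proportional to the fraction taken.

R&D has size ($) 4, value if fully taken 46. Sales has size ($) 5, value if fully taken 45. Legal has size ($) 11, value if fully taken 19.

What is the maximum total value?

Sort by value density: R&D 46/4≈11.5, Sales 45/5≈9, Legal 19/11≈1.73.
All 4 $ of R&D fit (value 46) → 5 remain.
Take all of Sales (5 $, value 45) → 0 $ left.
Total value = 91.

91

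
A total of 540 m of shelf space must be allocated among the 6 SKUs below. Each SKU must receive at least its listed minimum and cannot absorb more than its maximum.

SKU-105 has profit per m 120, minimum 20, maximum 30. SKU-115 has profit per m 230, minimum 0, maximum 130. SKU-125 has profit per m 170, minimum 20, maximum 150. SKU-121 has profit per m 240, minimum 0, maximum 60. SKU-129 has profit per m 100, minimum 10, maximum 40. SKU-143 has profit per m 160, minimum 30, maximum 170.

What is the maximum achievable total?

Meeting every minimum uses 20+0+20+0+10+30 = 80 m, leaving 460.
Order the SKUs by profit per m: SKU-121 240 > SKU-115 230 > SKU-125 170 > SKU-143 160 > SKU-105 120 > SKU-129 100.
SKU-121 takes 60 more to reach its cap of 60 → 400 left.
Give SKU-115 130 more to hit its cap of 130 → 270 left.
SKU-125 takes 130 more to reach its cap of 150 → 140 left.
Give SKU-143 140 more to hit its cap of 170 → 0 left.
Total = 120×20 + 230×130 + 170×150 + 240×60 + 100×10 + 160×170 = 100400.

100400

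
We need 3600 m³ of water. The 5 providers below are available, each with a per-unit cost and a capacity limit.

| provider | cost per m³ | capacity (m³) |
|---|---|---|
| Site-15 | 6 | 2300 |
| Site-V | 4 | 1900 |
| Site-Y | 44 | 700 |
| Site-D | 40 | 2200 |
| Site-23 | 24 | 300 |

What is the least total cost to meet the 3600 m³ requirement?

17800

Cheapest first:
Site-V at 4: take all 1900 m³ — 1700 still needed.
Site-15 at 6: take 1700 of its 2300 — requirement met.
Site-23, Site-D, Site-Y: unused.
Cost = 1900×4 + 1700×6 = 17800.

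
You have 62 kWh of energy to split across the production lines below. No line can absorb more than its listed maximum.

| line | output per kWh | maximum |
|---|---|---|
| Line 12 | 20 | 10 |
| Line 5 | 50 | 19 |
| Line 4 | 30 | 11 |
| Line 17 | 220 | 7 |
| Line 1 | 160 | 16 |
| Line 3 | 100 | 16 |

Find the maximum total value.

6770

Order the production lines by output per kWh: Line 17 220 > Line 1 160 > Line 3 100 > Line 5 50 > Line 4 30 > Line 12 20.
Line 17: +7 to 7 (cap) ; 55 left.
Line 1: +16 to 16 (cap) ; 39 left.
Give Line 3 16 to hit its cap of 16 ; 23 left.
Line 5: +19 to 19 (cap) ; 4 left.
Line 4: +4 (room for 11) → 4. Pool exhausted.
Total = 50×19 + 30×4 + 220×7 + 160×16 + 100×16 = 6770.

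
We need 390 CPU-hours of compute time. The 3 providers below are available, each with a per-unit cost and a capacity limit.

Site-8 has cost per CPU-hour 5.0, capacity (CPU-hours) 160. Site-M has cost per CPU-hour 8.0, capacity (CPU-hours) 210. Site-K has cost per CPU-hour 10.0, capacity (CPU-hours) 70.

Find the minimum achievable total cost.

Use providers in increasing cost order.
Site-8 (5.0): use full 160 — 230 CPU-hours to go.
Take 210 from Site-M at 8.0 — need 20 more.
Take 20 from Site-K at 10.0 to finish.
Cost = 160×5.0 + 210×8.0 + 20×10.0 = 2680.

2680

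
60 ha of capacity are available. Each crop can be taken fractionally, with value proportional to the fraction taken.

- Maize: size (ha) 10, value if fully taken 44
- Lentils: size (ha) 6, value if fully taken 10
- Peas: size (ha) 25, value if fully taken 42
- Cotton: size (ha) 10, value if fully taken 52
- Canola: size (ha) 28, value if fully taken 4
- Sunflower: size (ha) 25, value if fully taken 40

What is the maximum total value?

Rank by value-to-size ratio: Cotton 52/10≈5.2, Maize 44/10≈4.4, Peas 42/25≈1.68, Lentils 10/6≈1.67, Sunflower 40/25≈1.6, Canola 4/28≈0.143.
Cotton: take in full, 10 ha for value 52 → 50 left.
Take all of Maize (10 ha, value 44) → 40 ha left.
All 25 ha of Peas fit (value 42) → 15 remain.
Take all of Lentils (6 ha, value 10) → 9 ha left.
Only 9 ha remain; take 9/25 of Sunflower for value 40×9/25 = 14.4.
Total value = 162.4.

162.4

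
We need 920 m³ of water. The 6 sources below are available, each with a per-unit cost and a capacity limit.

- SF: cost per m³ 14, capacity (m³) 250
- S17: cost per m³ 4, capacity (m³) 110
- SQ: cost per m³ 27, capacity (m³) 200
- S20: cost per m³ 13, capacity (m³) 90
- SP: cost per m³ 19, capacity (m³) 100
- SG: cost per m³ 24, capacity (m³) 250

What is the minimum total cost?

Use sources in increasing cost order.
S17 (4): use full 110 ; 810 m³ to go.
S20 (13): use full 90 ; 720 m³ to go.
SF at 14: take all 250 m³ ; 470 still needed.
SP at 19: take all 100 m³ ; 370 still needed.
Take 250 from SG at 24 ; need 120 more.
SQ (27): take the remaining 120 ; done.
Cost = 110×4 + 90×13 + 250×14 + 100×19 + 250×24 + 120×27 = 16250.

16250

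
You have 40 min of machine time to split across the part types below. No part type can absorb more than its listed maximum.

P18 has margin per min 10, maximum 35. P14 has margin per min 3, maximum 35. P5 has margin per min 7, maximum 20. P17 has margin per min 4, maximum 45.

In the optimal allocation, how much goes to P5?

Highest margin per min first: P18 10 > P5 7 > P17 4 > P14 3.
P18: +35 to 35 (cap) — 5 left.
P5: +5 (room for 20) → 5. Pool exhausted.

5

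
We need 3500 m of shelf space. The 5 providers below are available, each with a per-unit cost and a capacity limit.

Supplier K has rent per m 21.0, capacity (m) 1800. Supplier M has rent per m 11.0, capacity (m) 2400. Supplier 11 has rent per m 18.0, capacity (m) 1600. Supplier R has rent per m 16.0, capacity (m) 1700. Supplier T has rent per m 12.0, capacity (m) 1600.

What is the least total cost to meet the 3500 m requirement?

39600

Fill from the cheapest provider first.
Take 2400 from Supplier M at 11.0 → need 1100 more.
Take 1100 from Supplier T at 12.0 to finish.
Supplier R, Supplier 11, Supplier K: unused.
Cost = 2400×11.0 + 1100×12.0 = 39600.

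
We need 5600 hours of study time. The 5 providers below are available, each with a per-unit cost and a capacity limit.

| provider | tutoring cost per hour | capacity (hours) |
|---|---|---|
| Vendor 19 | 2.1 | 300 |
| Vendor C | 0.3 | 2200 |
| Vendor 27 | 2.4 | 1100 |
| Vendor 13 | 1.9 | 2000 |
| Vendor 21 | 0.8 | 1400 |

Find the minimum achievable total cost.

Fill from the cheapest provider first.
Vendor C (0.3): use full 2200 — 3400 hours to go.
Vendor 21 at 0.8: take all 1400 hours — 2000 still needed.
Vendor 13 (1.9): use full 2000 — 0 hours to go.
Vendor 19, Vendor 27: unused.
Cost = 2200×0.3 + 1400×0.8 + 2000×1.9 = 5580.

5580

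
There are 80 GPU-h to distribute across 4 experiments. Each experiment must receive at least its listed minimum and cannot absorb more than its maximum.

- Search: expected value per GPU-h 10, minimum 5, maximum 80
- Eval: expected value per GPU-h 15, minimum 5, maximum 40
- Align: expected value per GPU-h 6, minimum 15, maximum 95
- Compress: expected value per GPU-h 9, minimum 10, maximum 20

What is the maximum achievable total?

930

Meeting every minimum uses 5+5+15+10 = 35 GPU-h, leaving 45.
Rank by expected value per GPU-h: Eval 15 > Search 10 > Compress 9 > Align 6.
Eval takes 35 more to reach its cap of 40 ; 10 left.
Search: +10 (room for 75) → 15. Pool exhausted.
Total = 10×15 + 15×40 + 6×15 + 9×10 = 930.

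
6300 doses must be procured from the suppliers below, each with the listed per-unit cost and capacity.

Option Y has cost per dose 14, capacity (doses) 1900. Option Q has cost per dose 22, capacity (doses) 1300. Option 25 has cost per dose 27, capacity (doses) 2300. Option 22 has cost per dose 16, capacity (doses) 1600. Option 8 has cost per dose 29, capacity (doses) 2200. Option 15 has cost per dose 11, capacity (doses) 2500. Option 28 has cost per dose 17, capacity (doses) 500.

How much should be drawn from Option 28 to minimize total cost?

Fill from the cheapest supplier first.
Take 2500 from Option 15 at 11 — need 3800 more.
Option Y at 14: take all 1900 doses — 1900 still needed.
Take 1600 from Option 22 at 16 — need 300 more.
Option 28 at 17: take 300 of its 500 — requirement met.
Option Q, Option 25, Option 8: unused.

300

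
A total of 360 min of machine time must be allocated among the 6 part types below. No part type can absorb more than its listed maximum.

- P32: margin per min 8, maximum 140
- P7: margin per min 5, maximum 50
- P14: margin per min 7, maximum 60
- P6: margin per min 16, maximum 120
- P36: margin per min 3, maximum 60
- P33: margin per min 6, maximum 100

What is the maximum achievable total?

3700

Order the part types by margin per min: P6 16 > P32 8 > P14 7 > P33 6 > P7 5 > P36 3.
P6 takes 120 to reach its cap of 120 — 240 left.
Give P32 140 to hit its cap of 140 — 100 left.
Give P14 60 to hit its cap of 60 — 40 left.
Only 40 left; P33 takes them to reach 40.
Total = 8×140 + 7×60 + 16×120 + 6×40 = 3700.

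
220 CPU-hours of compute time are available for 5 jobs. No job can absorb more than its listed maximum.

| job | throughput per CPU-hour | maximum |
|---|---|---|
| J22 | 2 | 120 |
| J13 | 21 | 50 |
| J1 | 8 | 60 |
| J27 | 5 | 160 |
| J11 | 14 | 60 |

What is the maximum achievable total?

Rank by throughput per CPU-hour: J13 21 > J11 14 > J1 8 > J27 5 > J22 2.
J13 takes 50 to reach its cap of 50 ; 170 left.
J11 takes 60 to reach its cap of 60 ; 110 left.
J1: +60 to 60 (cap) ; 50 left.
Only 50 left; J27 takes them to reach 50.
Total = 21×50 + 8×60 + 5×50 + 14×60 = 2620.

2620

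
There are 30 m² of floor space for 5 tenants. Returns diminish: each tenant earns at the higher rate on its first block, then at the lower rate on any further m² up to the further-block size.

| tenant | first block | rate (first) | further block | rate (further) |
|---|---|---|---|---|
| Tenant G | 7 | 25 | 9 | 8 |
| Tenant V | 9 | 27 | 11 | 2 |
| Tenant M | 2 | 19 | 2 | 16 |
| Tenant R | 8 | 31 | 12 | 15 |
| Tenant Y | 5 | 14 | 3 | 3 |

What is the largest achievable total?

766

Treat each block as its own option and order by rate: Tenant R/T1 31 > Tenant V/T1 27 > Tenant G/T1 25 > Tenant M/T1 19 > Tenant M/T2 16 > Tenant R/T2 15 > Tenant Y/T1 14 > Tenant G/T2 8 > Tenant Y/T2 3 > Tenant V/T2 2.
Tenant R T1 at 31: fill all 8 ; 22 left.
Fill Tenant V T1 block (9 at 27) ; 13 left.
Tenant G/T1 (25): +7 ; 6 left.
Tenant M T1 at 19: fill all 2 ; 4 left.
Fill Tenant M T2 block (2 at 16) ; 2 left.
2 remain; put them into Tenant R T2 at 15.
Total = 31×8 + 27×9 + 25×7 + 19×2 + 16×2 + 15×2 = 766.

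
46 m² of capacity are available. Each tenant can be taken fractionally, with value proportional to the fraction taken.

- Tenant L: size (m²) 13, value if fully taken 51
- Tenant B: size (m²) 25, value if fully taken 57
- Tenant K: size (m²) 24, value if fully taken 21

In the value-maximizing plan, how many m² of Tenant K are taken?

8

Best value per unit of size first: Tenant L 51/13≈3.92, Tenant B 57/25≈2.28, Tenant K 21/24≈0.875.
All 13 m² of Tenant L fit (value 51) → 33 remain.
Tenant B: take in full, 25 m² for value 57 → 8 left.
Only 8 m² remain; take 8/24 of Tenant K for value 21×8/24 = 7.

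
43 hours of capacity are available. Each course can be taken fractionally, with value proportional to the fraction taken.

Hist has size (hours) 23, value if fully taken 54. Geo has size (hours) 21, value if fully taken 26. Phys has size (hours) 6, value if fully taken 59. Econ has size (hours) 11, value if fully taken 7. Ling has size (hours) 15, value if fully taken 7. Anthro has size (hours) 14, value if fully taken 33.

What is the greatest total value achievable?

Rank by value-to-size ratio: Phys 59/6≈9.83, Anthro 33/14≈2.36, Hist 54/23≈2.35, Geo 26/21≈1.24, Econ 7/11≈0.636, Ling 7/15≈0.467.
Take all of Phys (6 hours, value 59) → 37 hours left.
Take all of Anthro (14 hours, value 33) → 23 hours left.
All 23 hours of Hist fit (value 54) → 0 remain.
Total value = 146.

146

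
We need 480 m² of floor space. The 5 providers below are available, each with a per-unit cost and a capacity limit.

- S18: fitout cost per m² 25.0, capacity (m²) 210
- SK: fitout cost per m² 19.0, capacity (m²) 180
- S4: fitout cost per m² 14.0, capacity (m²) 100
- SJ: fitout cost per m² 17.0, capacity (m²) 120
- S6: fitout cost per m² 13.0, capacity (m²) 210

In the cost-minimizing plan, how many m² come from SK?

50

Fill from the cheapest provider first.
S6 (13.0): use full 210 ; 270 m² to go.
S4 at 14.0: take all 100 m² ; 170 still needed.
Take 120 from SJ at 17.0 ; need 50 more.
SK (19.0): take the remaining 50 ; done.
S18: unused.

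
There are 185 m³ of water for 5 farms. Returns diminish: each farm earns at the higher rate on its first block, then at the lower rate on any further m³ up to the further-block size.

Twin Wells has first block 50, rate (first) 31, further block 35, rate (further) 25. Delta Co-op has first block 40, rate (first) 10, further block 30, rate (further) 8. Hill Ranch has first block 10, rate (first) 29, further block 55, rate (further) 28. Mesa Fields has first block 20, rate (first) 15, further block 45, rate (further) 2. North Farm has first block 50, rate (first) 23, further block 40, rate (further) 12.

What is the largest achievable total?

Treat each block as its own option and order by rate: Twin Wells/T1 31 > Hill Ranch/T1 29 > Hill Ranch/T2 28 > Twin Wells/T2 25 > North Farm/T1 23 > Mesa Fields/T1 15 > North Farm/T2 12 > Delta Co-op/T1 10 > Delta Co-op/T2 8 > Mesa Fields/T2 2.
Twin Wells/T1 (31): +50 → 135 left.
Fill Hill Ranch T1 block (10 at 29) → 125 left.
Hill Ranch/T2 (28): +55 → 70 left.
Twin Wells T2 at 25: fill all 35 → 35 left.
35 remain; put them into North Farm T1 at 23.
Total = 31×50 + 29×10 + 28×55 + 25×35 + 23×35 = 5060.

5060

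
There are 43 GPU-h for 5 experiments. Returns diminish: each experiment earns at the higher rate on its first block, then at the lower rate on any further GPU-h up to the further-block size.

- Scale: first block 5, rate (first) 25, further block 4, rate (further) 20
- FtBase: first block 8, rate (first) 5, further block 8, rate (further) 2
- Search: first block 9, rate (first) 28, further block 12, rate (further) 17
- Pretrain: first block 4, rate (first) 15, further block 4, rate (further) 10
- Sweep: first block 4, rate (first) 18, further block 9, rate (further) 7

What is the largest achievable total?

840

Treat each block as its own option and order by rate: Search/first 28 > Scale/first 25 > Scale/second 20 > Sweep/first 18 > Search/second 17 > Pretrain/first 15 > Pretrain/second 10 > Sweep/second 7 > FtBase/first 5 > FtBase/second 2.
Fill Search first block (9 at 28) — 34 left.
Scale first at 25: fill all 5 — 29 left.
Scale/second (20): +4 — 25 left.
Fill Sweep first block (4 at 18) — 21 left.
Search/second (17): +12 — 9 left.
Pretrain first at 15: fill all 4 — 5 left.
Fill Pretrain second block (4 at 10) — 1 left.
Sweep/second: +1 of 9 at 7; pool empty.
Total = 28×9 + 25×5 + 20×4 + 18×4 + 17×12 + 15×4 + 10×4 + 7×1 = 840.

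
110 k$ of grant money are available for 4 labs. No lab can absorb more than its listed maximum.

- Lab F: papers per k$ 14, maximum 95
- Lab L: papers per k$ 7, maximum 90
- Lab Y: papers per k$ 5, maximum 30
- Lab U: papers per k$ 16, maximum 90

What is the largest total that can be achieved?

1720

Highest papers per k$ first: Lab U 16 > Lab F 14 > Lab L 7 > Lab Y 5.
Give Lab U 90 to hit its cap of 90 — 20 left.
Lab F has room for 95 but only 20 remain, so it gets 20.
Total = 14×20 + 16×90 = 1720.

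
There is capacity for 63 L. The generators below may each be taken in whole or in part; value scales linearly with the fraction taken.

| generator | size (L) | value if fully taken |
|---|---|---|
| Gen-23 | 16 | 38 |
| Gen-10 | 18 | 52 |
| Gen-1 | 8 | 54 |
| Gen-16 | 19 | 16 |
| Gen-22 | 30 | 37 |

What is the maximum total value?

169.9

Best value per unit of size first: Gen-1 54/8≈6.75, Gen-10 52/18≈2.89, Gen-23 38/16≈2.38, Gen-22 37/30≈1.23, Gen-16 16/19≈0.842.
All 8 L of Gen-1 fit (value 54) — 55 remain.
Take all of Gen-10 (18 L, value 52) — 37 L left.
Take all of Gen-23 (16 L, value 38) — 21 L left.
21 L left: a 21/30 share of Gen-22 gives 37×21/30 = 25.9.
Total value = 169.9.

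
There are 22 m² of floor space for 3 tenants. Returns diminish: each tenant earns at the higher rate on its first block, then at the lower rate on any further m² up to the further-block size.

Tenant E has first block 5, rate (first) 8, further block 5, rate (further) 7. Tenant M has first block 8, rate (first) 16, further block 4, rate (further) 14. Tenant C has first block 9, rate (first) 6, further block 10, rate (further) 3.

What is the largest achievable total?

259

Rank every tier by rate: Tenant M/tier1 16 > Tenant M/tier2 14 > Tenant E/tier1 8 > Tenant E/tier2 7 > Tenant C/tier1 6 > Tenant C/tier2 3.
Fill Tenant M tier1 block (8 at 16) → 14 left.
Tenant M/tier2 (14): +4 → 10 left.
Tenant E/tier1 (8): +5 → 5 left.
Tenant E tier2 at 7: fill all 5 → 0 left.
Total = 16×8 + 14×4 + 8×5 + 7×5 = 259.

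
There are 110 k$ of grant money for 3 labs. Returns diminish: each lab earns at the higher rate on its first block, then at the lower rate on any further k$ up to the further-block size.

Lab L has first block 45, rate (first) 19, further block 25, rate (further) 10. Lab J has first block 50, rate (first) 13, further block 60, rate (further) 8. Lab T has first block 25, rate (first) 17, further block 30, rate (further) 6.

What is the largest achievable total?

1800

Order all 6 blocks by rate: Lab L/T1 19 > Lab T/T1 17 > Lab J/T1 13 > Lab L/T2 10 > Lab J/T2 8 > Lab T/T2 6.
Fill Lab L T1 block (45 at 19) — 65 left.
Lab T/T1 (17): +25 — 40 left.
40 remain; put them into Lab J T1 at 13.
Total = 19×45 + 17×25 + 13×40 = 1800.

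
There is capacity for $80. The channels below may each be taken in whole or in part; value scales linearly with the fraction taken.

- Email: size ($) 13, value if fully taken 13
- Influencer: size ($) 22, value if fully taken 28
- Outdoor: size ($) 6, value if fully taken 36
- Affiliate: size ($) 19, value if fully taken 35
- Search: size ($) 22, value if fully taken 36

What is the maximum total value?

146

Rank by value-to-size ratio: Outdoor 36/6≈6, Affiliate 35/19≈1.84, Search 36/22≈1.64, Influencer 28/22≈1.27, Email 13/13≈1.
Take all of Outdoor (6 $, value 36) ; 74 $ left.
Affiliate: take in full, 19 $ for value 35 ; 55 left.
Search: take in full, 22 $ for value 36 ; 33 left.
Take all of Influencer (22 $, value 28) ; 11 $ left.
Fill the last 11 $ with part of Email: 11/13 of it earns 11.
Total value = 146.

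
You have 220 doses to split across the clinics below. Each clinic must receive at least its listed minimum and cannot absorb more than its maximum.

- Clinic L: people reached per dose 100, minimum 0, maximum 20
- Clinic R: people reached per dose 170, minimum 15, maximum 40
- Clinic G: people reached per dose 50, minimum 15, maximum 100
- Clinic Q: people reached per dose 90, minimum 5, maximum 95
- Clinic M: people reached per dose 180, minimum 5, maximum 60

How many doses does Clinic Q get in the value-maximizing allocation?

85

Meeting every minimum uses 0+15+15+5+5 = 40 doses, leaving 180.
Rank by people reached per dose: Clinic M 180 > Clinic R 170 > Clinic L 100 > Clinic Q 90 > Clinic G 50.
Give Clinic M 55 more to hit its cap of 60 ; 125 left.
Clinic R takes 25 more to reach its cap of 40 ; 100 left.
Give Clinic L 20 more to hit its cap of 20 ; 80 left.
Only 80 left; Clinic Q takes them to reach 85.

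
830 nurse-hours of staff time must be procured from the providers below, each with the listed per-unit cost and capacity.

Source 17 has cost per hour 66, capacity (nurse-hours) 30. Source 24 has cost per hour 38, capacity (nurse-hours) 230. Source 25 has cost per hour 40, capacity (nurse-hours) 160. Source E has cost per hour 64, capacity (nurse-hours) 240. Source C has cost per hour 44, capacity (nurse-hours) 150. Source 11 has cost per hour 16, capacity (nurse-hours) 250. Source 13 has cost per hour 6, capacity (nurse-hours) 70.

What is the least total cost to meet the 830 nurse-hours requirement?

Cheapest first:
Take 70 from Source 13 at 6 ; need 760 more.
Take 250 from Source 11 at 16 ; need 510 more.
Source 24 (38): use full 230 ; 280 nurse-hours to go.
Take 160 from Source 25 at 40 ; need 120 more.
Source C at 44: take 120 of its 150 ; requirement met.
Source E, Source 17: unused.
Cost = 70×6 + 250×16 + 230×38 + 160×40 + 120×44 = 24840.

24840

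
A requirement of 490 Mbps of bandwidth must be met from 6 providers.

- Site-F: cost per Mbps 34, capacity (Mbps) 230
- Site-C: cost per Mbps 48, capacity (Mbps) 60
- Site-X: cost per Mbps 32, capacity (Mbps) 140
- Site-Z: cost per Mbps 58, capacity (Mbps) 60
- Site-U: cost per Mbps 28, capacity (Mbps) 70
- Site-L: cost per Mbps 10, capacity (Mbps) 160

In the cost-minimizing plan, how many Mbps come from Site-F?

120

Use providers in increasing cost order.
Site-L at 10: take all 160 Mbps ; 330 still needed.
Site-U at 28: take all 70 Mbps ; 260 still needed.
Site-X at 32: take all 140 Mbps ; 120 still needed.
Site-F at 34: take 120 of its 230 ; requirement met.
Site-C, Site-Z: unused.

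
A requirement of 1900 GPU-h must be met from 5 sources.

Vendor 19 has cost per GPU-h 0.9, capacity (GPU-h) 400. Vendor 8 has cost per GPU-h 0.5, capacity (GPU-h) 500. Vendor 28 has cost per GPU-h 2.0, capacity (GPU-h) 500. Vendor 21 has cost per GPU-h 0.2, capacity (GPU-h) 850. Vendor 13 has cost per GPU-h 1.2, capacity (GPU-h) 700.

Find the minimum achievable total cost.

Use sources in increasing cost order.
Take 850 from Vendor 21 at 0.2 → need 1050 more.
Vendor 8 at 0.5: take all 500 GPU-h → 550 still needed.
Vendor 19 (0.9): use full 400 → 150 GPU-h to go.
Vendor 13 (1.2): take the remaining 150 → done.
Vendor 28: unused.
Cost = 850×0.2 + 500×0.5 + 400×0.9 + 150×1.2 = 960.

960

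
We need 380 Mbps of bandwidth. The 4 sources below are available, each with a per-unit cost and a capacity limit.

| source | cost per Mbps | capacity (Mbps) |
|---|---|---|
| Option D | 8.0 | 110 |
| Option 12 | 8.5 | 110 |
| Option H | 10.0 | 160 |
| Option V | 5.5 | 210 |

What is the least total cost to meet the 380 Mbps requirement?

2545

Cheapest first:
Take 210 from Option V at 5.5 → need 170 more.
Option D (8.0): use full 110 → 60 Mbps to go.
Option 12 (8.5): take the remaining 60 → done.
Option H: unused.
Cost = 210×5.5 + 110×8.0 + 60×8.5 = 2545.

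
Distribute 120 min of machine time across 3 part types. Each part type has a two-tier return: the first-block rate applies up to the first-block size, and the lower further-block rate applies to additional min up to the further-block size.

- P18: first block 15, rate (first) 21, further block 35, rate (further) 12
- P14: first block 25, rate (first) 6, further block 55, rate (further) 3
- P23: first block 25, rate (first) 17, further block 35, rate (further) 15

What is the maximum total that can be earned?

1745

Treat each block as its own option and order by rate: P18/T1 21 > P23/T1 17 > P23/T2 15 > P18/T2 12 > P14/T1 6 > P14/T2 3.
P18 T1 at 21: fill all 15 ; 105 left.
Fill P23 T1 block (25 at 17) ; 80 left.
P23/T2 (15): +35 ; 45 left.
P18/T2 (12): +35 ; 10 left.
P14 T1 at 6: only 10 left, fill 10.
Total = 21×15 + 17×25 + 15×35 + 12×35 + 6×10 = 1745.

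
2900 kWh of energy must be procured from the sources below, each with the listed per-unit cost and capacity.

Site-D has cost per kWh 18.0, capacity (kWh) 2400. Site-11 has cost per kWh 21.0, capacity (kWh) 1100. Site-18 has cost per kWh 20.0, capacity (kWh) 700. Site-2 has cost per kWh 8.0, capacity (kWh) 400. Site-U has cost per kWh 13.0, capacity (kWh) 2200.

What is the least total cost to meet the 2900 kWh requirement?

37200

Cheapest first:
Site-2 at 8.0: take all 400 kWh ; 2500 still needed.
Take 2200 from Site-U at 13.0 ; need 300 more.
Site-D (18.0): take the remaining 300 ; done.
Site-18, Site-11: unused.
Cost = 400×8.0 + 2200×13.0 + 300×18.0 = 37200.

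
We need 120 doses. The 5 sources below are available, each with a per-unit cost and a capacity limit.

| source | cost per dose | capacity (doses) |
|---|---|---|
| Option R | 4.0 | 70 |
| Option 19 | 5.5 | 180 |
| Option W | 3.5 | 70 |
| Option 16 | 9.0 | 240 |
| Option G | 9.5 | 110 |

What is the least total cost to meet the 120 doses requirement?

445

Use sources in increasing cost order.
Option W (3.5): use full 70 → 50 doses to go.
Option R at 4.0: take 50 of its 70 → requirement met.
Option 19, Option 16, Option G: unused.
Cost = 70×3.5 + 50×4.0 = 445.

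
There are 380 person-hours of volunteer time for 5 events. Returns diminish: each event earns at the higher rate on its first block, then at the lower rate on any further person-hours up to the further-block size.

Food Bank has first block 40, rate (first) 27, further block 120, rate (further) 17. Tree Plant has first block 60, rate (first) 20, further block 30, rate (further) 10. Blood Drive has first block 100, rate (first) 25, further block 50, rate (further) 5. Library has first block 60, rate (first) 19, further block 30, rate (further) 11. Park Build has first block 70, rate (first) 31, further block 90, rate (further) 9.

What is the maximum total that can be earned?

8940

Rank every tier by rate: Park Build/T1 31 > Food Bank/T1 27 > Blood Drive/T1 25 > Tree Plant/T1 20 > Library/T1 19 > Food Bank/T2 17 > Library/T2 11 > Tree Plant/T2 10 > Park Build/T2 9 > Blood Drive/T2 5.
Park Build/T1 (31): +70 ; 310 left.
Fill Food Bank T1 block (40 at 27) ; 270 left.
Fill Blood Drive T1 block (100 at 25) ; 170 left.
Tree Plant T1 at 20: fill all 60 ; 110 left.
Library T1 at 19: fill all 60 ; 50 left.
50 remain; put them into Food Bank T2 at 17.
Total = 31×70 + 27×40 + 25×100 + 20×60 + 19×60 + 17×50 = 8940.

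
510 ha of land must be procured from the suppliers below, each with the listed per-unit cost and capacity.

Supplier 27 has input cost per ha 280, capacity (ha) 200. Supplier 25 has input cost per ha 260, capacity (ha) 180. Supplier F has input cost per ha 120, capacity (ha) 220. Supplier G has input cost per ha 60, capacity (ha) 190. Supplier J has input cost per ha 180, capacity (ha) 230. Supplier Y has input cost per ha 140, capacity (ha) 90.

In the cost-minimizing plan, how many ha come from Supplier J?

Cheapest first:
Take 190 from Supplier G at 60 ; need 320 more.
Supplier F at 120: take all 220 ha ; 100 still needed.
Supplier Y (140): use full 90 ; 10 ha to go.
Supplier J (180): take the remaining 10 ; done.
Supplier 25, Supplier 27: unused.

10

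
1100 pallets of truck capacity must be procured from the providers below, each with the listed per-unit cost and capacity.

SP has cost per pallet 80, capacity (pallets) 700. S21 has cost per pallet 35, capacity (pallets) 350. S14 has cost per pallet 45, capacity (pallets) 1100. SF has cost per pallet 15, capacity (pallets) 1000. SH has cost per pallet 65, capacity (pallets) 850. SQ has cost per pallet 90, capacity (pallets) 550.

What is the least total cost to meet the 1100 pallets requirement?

18500

Use providers in increasing cost order.
SF at 15: take all 1000 pallets ; 100 still needed.
Take 100 from S21 at 35 to finish.
S14, SH, SP, SQ: unused.
Cost = 1000×15 + 100×35 = 18500.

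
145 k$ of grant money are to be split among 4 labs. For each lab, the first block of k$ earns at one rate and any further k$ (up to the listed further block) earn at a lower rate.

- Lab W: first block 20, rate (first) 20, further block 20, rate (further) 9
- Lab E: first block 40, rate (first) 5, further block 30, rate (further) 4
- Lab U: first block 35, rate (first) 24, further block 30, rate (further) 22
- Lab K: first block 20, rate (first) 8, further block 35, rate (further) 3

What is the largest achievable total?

Treat each block as its own option and order by rate: Lab U/first 24 > Lab U/second 22 > Lab W/first 20 > Lab W/second 9 > Lab K/first 8 > Lab E/first 5 > Lab E/second 4 > Lab K/second 3.
Fill Lab U first block (35 at 24) → 110 left.
Fill Lab U second block (30 at 22) → 80 left.
Lab W/first (20): +20 → 60 left.
Fill Lab W second block (20 at 9) → 40 left.
Lab K/first (8): +20 → 20 left.
Lab E first at 5: only 20 left, fill 20.
Total = 24×35 + 22×30 + 20×20 + 9×20 + 8×20 + 5×20 = 2340.

2340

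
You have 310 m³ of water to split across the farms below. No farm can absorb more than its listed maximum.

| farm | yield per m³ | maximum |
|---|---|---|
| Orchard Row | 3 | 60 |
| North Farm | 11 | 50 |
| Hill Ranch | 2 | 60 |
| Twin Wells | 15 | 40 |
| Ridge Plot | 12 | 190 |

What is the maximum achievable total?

3520

Order the farms by yield per m³: Twin Wells 15 > Ridge Plot 12 > North Farm 11 > Orchard Row 3 > Hill Ranch 2.
Twin Wells takes 40 to reach its cap of 40 — 270 left.
Give Ridge Plot 190 to hit its cap of 190 — 80 left.
North Farm: +50 to 50 (cap) — 30 left.
Orchard Row has room for 60 but only 30 remain, so it gets 30.
Total = 3×30 + 11×50 + 15×40 + 12×190 = 3520.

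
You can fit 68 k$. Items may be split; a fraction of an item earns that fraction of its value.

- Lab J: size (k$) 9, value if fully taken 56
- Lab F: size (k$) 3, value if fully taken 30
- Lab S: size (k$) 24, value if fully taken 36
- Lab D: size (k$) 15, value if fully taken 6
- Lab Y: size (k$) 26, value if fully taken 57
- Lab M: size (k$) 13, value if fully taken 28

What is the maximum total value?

196.5

Rank by value-to-size ratio: Lab F 30/3≈10, Lab J 56/9≈6.22, Lab Y 57/26≈2.19, Lab M 28/13≈2.15, Lab S 36/24≈1.5, Lab D 6/15≈0.4.
Lab F: take in full, 3 k$ for value 30 → 65 left.
Lab J: take in full, 9 k$ for value 56 → 56 left.
All 26 k$ of Lab Y fit (value 57) → 30 remain.
Lab M: take in full, 13 k$ for value 28 → 17 left.
17 k$ left: a 17/24 share of Lab S gives 36×17/24 = 25.5.
Total value = 196.5.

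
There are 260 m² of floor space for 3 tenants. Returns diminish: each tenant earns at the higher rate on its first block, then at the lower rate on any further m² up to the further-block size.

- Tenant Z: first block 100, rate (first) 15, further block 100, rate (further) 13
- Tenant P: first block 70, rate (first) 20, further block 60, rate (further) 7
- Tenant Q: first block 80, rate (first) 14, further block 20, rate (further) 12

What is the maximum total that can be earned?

4150

Rank every tier by rate: Tenant P/first 20 > Tenant Z/first 15 > Tenant Q/first 14 > Tenant Z/second 13 > Tenant Q/second 12 > Tenant P/second 7.
Tenant P/first (20): +70 → 190 left.
Tenant Z first at 15: fill all 100 → 90 left.
Tenant Q first at 14: fill all 80 → 10 left.
Tenant Z second at 13: only 10 left, fill 10.
Total = 20×70 + 15×100 + 14×80 + 13×10 = 4150.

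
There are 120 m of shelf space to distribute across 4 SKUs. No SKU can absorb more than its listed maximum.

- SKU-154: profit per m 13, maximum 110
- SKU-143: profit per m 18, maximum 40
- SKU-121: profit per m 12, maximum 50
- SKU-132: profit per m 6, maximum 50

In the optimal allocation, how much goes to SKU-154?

Highest profit per m first: SKU-143 18 > SKU-154 13 > SKU-121 12 > SKU-132 6.
Give SKU-143 40 to hit its cap of 40 ; 80 left.
SKU-154 has room for 110 but only 80 remain, so it gets 80.

80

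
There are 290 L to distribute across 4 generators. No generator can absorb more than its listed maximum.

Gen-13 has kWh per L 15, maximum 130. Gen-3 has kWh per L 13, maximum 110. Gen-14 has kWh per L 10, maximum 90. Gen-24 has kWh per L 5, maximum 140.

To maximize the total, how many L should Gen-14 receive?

50

Rank by kWh per L: Gen-13 15 > Gen-3 13 > Gen-14 10 > Gen-24 5.
Gen-13 takes 130 to reach its cap of 130 → 160 left.
Give Gen-3 110 to hit its cap of 110 → 50 left.
Gen-14: +50 (room for 90) → 50. Pool exhausted.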